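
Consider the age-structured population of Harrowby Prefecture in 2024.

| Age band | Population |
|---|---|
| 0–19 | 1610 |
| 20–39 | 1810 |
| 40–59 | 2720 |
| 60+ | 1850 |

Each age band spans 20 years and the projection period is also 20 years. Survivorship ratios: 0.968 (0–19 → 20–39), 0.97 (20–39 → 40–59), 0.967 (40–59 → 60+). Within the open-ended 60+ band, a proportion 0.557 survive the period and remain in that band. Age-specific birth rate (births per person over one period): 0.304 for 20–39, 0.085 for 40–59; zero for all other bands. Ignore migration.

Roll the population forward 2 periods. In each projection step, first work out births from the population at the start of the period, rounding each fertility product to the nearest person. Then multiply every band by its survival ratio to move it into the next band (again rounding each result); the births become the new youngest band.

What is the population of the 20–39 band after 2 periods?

Period 1.
Births: 1810 * 0.304 = 550, 2720 * 0.085 = 231 → 781
20–39: 1610 * 0.968 = 1558
40–59: 1810 * 0.97 = 1756
60+: 2720 * 0.967 + 1850 * 0.557 = 2630 + 1030 = 3660
Population now: 0–19=781, 20–39=1558, 40–59=1756, 60+=3660
Period 2.
Births: 1558 * 0.304 = 474, 1756 * 0.085 = 149 → 623
20–39: 781 * 0.968 = 756
40–59: 1558 * 0.97 = 1511
60+: 1756 * 0.967 + 3660 * 0.557 = 1698 + 2039 = 3737
Population now: 0–19=623, 20–39=756, 40–59=1511, 60+=3737

756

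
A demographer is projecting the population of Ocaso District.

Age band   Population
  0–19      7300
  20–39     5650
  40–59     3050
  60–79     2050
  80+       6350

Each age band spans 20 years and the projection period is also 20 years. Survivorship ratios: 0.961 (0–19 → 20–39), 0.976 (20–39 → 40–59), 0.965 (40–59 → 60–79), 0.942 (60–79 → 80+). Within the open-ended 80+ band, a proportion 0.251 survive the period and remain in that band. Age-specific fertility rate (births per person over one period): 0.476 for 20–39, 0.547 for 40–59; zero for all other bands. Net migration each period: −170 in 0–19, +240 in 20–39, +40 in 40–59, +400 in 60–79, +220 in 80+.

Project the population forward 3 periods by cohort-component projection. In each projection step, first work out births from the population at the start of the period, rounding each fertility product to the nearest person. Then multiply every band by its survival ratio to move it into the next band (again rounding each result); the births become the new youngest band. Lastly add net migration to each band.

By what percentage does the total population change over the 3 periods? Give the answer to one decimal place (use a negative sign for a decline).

24.1

Call the bands 1 to 5, youngest first.
Period 1:
Births: 5650 × 0.476 = 2689, 3050 × 0.547 = 1668 — total 4357
Band 2: 7300 × 0.961 = 7015
Band 3: 5650 × 0.976 = 5514
Band 4: 3050 × 0.965 = 2943
Band 5: 2050 × 0.942 + 6350 × 0.251 = 1931 + 1594 = 3525
Net migration: Band 1 − 170 → 4187; Band 2 + 240 → 7255; Band 3 + 40 → 5554; Band 4 + 400 → 3343; Band 5 + 220 → 3745
→ [4187, 7255, 5554, 3343, 3745]
Period 2:
Births: 7255 × 0.476 = 3453, 5554 × 0.547 = 3038 — total 6491
Band 2: 4187 × 0.961 = 4024
Band 3: 7255 × 0.976 = 7081
Band 4: 5554 × 0.965 = 5360
Band 5: 3343 × 0.942 + 3745 × 0.251 = 3149 + 940 = 4089
Net migration: Band 1 − 170 → 6321; Band 2 + 240 → 4264; Band 3 + 40 → 7121; Band 4 + 400 → 5760; Band 5 + 220 → 4309
→ [6321, 4264, 7121, 5760, 4309]
Period 3:
Births: 4264 × 0.476 = 2030, 7121 × 0.547 = 3895 — total 5925
Band 2: 6321 × 0.961 = 6074
Band 3: 4264 × 0.976 = 4162
Band 4: 7121 × 0.965 = 6872
Band 5: 5760 × 0.942 + 4309 × 0.251 = 5426 + 1082 = 6508
Net migration: Band 1 − 170 → 5755; Band 2 + 240 → 6314; Band 3 + 40 → 4202; Band 4 + 400 → 7272; Band 5 + 220 → 6728
→ [5755, 6314, 4202, 7272, 6728]
Total: 24400 → 30271; change = 5871; percentage change = 24.1%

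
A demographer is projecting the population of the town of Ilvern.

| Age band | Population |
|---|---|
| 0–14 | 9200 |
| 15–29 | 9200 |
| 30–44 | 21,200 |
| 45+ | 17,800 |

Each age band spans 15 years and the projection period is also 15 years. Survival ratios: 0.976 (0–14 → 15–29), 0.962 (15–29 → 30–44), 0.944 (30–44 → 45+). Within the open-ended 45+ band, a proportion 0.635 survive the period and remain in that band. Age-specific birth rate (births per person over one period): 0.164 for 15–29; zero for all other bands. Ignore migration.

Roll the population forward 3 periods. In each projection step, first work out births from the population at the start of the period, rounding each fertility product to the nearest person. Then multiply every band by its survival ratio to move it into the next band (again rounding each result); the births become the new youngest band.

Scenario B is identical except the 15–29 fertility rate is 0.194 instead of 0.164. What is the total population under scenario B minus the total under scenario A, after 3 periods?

617

(Bands numbered youngest = 1 to oldest = 4.)
Period 1:
Births: 9200 * 0.164 = 1509
Band 2: 9200 * 0.976 = 8979
Band 3: 9200 * 0.962 = 8850
Band 4: 21200 * 0.944 + 17800 * 0.635 = 20013 + 11303 = 31316
Population now: 0–14=1509, 15–29=8979, 30–44=8850, 45+=31316
Period 2:
Births: 8979 * 0.164 = 1473
Band 2: 1509 * 0.976 = 1473
Band 3: 8979 * 0.962 = 8638
Band 4: 8850 * 0.944 + 31316 * 0.635 = 8354 + 19886 = 28240
Population now: 0–14=1473, 15–29=1473, 30–44=8638, 45+=28240
Period 3:
Births: 1473 * 0.164 = 242
Band 2: 1473 * 0.976 = 1438
Band 3: 1473 * 0.962 = 1417
Band 4: 8638 * 0.944 + 28240 * 0.635 = 8154 + 17932 = 26086
Population now: 0–14=242, 15–29=1438, 30–44=1417, 45+=26086
Scenario A total after 3 periods: 29183
Scenario B projection —
Period 1:
Births: 9200 * 0.194 = 1785
Band 2: 9200 * 0.976 = 8979
Band 3: 9200 * 0.962 = 8850
Band 4: 21200 * 0.944 + 17800 * 0.635 = 20013 + 11303 = 31316
Population now: 0–14=1785, 15–29=8979, 30–44=8850, 45+=31316
Period 2:
Births: 8979 * 0.194 = 1742
Band 2: 1785 * 0.976 = 1742
Band 3: 8979 * 0.962 = 8638
Band 4: 8850 * 0.944 + 31316 * 0.635 = 8354 + 19886 = 28240
Population now: 0–14=1742, 15–29=1742, 30–44=8638, 45+=28240
Period 3:
Births: 1742 * 0.194 = 338
Band 2: 1742 * 0.976 = 1700
Band 3: 1742 * 0.962 = 1676
Band 4: 8638 * 0.944 + 28240 * 0.635 = 8154 + 17932 = 26086
Population now: 0–14=338, 15–29=1700, 30–44=1676, 45+=26086
Scenario B total after 3 periods: 29800
Difference B − A = 29800 − 29183 = 617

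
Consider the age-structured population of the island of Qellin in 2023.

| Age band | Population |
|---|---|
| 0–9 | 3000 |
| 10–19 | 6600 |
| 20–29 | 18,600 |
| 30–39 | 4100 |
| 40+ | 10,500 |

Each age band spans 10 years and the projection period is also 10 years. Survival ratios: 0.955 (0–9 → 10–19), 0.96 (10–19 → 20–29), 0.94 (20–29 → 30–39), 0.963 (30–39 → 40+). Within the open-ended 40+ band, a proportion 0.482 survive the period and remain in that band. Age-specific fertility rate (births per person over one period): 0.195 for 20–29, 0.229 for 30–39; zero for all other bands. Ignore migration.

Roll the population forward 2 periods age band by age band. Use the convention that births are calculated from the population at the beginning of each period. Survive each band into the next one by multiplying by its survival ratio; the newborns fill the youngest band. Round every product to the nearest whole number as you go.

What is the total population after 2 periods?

39486

(Bands numbered youngest = 1 to oldest = 5.)
Period 1.
Births: 18600 × 0.195 = 3627, 4100 × 0.229 = 939 ⇒ total 4566
Band 2: 3000 × 0.955 = 2865
Band 3: 6600 × 0.96 = 6336
Band 4: 18600 × 0.94 = 17484
Band 5: 4100 × 0.963 + 10500 × 0.482 = 3948 + 5061 = 9009
Giving 4566 / 2865 / 6336 / 17484 / 9009.
Period 2.
Births: 6336 × 0.195 = 1236, 17484 × 0.229 = 4004 ⇒ total 5240
Band 2: 4566 × 0.955 = 4361
Band 3: 2865 × 0.96 = 2750
Band 4: 6336 × 0.94 = 5956
Band 5: 17484 × 0.963 + 9009 × 0.482 = 16837 + 4342 = 21179
Giving 5240 / 4361 / 2750 / 5956 / 21179.
Total after period 2: 5240 + 4361 + 2750 + 5956 + 21179 = 39486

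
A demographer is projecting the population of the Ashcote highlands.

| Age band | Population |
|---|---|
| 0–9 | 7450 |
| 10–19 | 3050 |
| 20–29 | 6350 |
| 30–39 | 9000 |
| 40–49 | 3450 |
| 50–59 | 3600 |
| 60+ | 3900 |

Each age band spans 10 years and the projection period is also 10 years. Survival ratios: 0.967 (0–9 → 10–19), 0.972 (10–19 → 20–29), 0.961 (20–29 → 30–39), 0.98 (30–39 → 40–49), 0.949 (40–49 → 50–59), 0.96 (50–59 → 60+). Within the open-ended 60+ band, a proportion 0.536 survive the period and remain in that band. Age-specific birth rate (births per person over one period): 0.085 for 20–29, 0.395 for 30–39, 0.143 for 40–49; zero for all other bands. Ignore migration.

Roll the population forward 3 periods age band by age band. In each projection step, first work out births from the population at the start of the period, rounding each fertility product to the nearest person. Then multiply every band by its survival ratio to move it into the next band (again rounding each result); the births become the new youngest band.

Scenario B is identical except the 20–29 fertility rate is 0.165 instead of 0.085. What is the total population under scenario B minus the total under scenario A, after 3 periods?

— Period 1 —
Births: 6350 × 0.085 = 540  |  9000 × 0.395 = 3555  |  3450 × 0.143 = 493 → total 4588
10–19: 7450 × 0.967 = 7204
20–29: 3050 × 0.972 = 2965
30–39: 6350 × 0.961 = 6102
40–49: 9000 × 0.98 = 8820
50–59: 3450 × 0.949 = 3274
60+: 3600 × 0.96 + 3900 × 0.536 = 3456 + 2090 = 5546
End of period: [4588, 7204, 2965, 6102, 8820, 3274, 5546]
— Period 2 —
Births: 2965 × 0.085 = 252  |  6102 × 0.395 = 2410  |  8820 × 0.143 = 1261 → total 3923
10–19: 4588 × 0.967 = 4437
20–29: 7204 × 0.972 = 7002
30–39: 2965 × 0.961 = 2849
40–49: 6102 × 0.98 = 5980
50–59: 8820 × 0.949 = 8370
60+: 3274 × 0.96 + 5546 × 0.536 = 3143 + 2973 = 6116
End of period: [3923, 4437, 7002, 2849, 5980, 8370, 6116]
— Period 3 —
Births: 7002 × 0.085 = 595  |  2849 × 0.395 = 1125  |  5980 × 0.143 = 855 → total 2575
10–19: 3923 × 0.967 = 3794
20–29: 4437 × 0.972 = 4313
30–39: 7002 × 0.961 = 6729
40–49: 2849 × 0.98 = 2792
50–59: 5980 × 0.949 = 5675
60+: 8370 × 0.96 + 6116 × 0.536 = 8035 + 3278 = 11313
End of period: [2575, 3794, 4313, 6729, 2792, 5675, 11313]
Scenario A total after 3 periods: 37191
Scenario B projection —
— Period 1 —
Births: 6350 × 0.165 = 1048  |  9000 × 0.395 = 3555  |  3450 × 0.143 = 493 → total 5096
10–19: 7450 × 0.967 = 7204
20–29: 3050 × 0.972 = 2965
30–39: 6350 × 0.961 = 6102
40–49: 9000 × 0.98 = 8820
50–59: 3450 × 0.949 = 3274
60+: 3600 × 0.96 + 3900 × 0.536 = 3456 + 2090 = 5546
End of period: [5096, 7204, 2965, 6102, 8820, 3274, 5546]
— Period 2 —
Births: 2965 × 0.165 = 489  |  6102 × 0.395 = 2410  |  8820 × 0.143 = 1261 → total 4160
10–19: 5096 × 0.967 = 4928
20–29: 7204 × 0.972 = 7002
30–39: 2965 × 0.961 = 2849
40–49: 6102 × 0.98 = 5980
50–59: 8820 × 0.949 = 8370
60+: 3274 × 0.96 + 5546 × 0.536 = 3143 + 2973 = 6116
End of period: [4160, 4928, 7002, 2849, 5980, 8370, 6116]
— Period 3 —
Births: 7002 × 0.165 = 1155  |  2849 × 0.395 = 1125  |  5980 × 0.143 = 855 → total 3135
10–19: 4160 × 0.967 = 4023
20–29: 4928 × 0.972 = 4790
30–39: 7002 × 0.961 = 6729
40–49: 2849 × 0.98 = 2792
50–59: 5980 × 0.949 = 5675
60+: 8370 × 0.96 + 6116 × 0.536 = 8035 + 3278 = 11313
End of period: [3135, 4023, 4790, 6729, 2792, 5675, 11313]
Scenario B total after 3 periods: 38457
Difference B − A = 38457 − 37191 = 1266

1266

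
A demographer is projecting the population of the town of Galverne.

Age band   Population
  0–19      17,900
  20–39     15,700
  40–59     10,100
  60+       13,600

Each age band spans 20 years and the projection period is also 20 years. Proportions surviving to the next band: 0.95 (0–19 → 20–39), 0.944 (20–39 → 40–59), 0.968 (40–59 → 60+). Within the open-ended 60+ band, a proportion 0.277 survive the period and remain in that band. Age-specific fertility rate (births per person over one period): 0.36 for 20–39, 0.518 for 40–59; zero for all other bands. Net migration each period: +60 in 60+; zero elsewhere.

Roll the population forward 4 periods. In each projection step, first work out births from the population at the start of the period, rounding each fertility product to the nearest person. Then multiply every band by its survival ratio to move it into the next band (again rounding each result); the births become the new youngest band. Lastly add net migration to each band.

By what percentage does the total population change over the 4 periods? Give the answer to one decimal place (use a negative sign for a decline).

-14.8

After projecting period 1:
Births: 15700 * 0.36 = 5652 ; 10100 * 0.518 = 5232 — total 10884
20–39: 17900 * 0.95 = 17005
40–59: 15700 * 0.944 = 14821
60+: 10100 * 0.968 + 13600 * 0.277 = 9777 + 3767 = 13544
Net migration: 60+ + 60 → 13604
End of period: [10884, 17005, 14821, 13604]
After projecting period 2:
Births: 17005 * 0.36 = 6122 ; 14821 * 0.518 = 7677 — total 13799
20–39: 10884 * 0.95 = 10340
40–59: 17005 * 0.944 = 16053
60+: 14821 * 0.968 + 13604 * 0.277 = 14347 + 3768 = 18115
Net migration: 60+ + 60 → 18175
End of period: [13799, 10340, 16053, 18175]
After projecting period 3:
Births: 10340 * 0.36 = 3722 ; 16053 * 0.518 = 8315 — total 12037
20–39: 13799 * 0.95 = 13109
40–59: 10340 * 0.944 = 9761
60+: 16053 * 0.968 + 18175 * 0.277 = 15539 + 5034 = 20573
Net migration: 60+ + 60 → 20633
End of period: [12037, 13109, 9761, 20633]
After projecting period 4:
Births: 13109 * 0.36 = 4719 ; 9761 * 0.518 = 5056 — total 9775
20–39: 12037 * 0.95 = 11435
40–59: 13109 * 0.944 = 12375
60+: 9761 * 0.968 + 20633 * 0.277 = 9449 + 5715 = 15164
Net migration: 60+ + 60 → 15224
End of period: [9775, 11435, 12375, 15224]
Total: 57300 → 48809; change = -8491; percentage change = -14.8%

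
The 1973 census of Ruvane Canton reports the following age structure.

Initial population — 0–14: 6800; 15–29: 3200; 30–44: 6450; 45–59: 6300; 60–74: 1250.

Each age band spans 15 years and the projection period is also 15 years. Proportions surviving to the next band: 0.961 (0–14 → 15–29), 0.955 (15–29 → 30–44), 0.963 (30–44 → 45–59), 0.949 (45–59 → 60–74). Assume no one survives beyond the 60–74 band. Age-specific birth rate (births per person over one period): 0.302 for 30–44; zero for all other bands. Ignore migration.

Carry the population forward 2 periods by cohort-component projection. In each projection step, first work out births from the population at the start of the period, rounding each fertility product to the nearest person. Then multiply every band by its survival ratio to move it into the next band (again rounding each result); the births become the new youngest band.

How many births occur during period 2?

923

(Groups numbered youngest = 1 to oldest = 5.)
Period 1:
Births: 6450 * 0.302 = 1948
Group 2: 6800 * 0.961 = 6535
Group 3: 3200 * 0.955 = 3056
Group 4: 6450 * 0.963 = 6211
Group 5: 6300 * 0.949 = 5979
Giving 1948 / 6535 / 3056 / 6211 / 5979.
Period 2:
Births: 3056 * 0.302 = 923
Group 2: 1948 * 0.961 = 1872
Group 3: 6535 * 0.955 = 6241
Group 4: 3056 * 0.963 = 2943
Group 5: 6211 * 0.949 = 5894
Giving 923 / 1872 / 6241 / 2943 / 5894.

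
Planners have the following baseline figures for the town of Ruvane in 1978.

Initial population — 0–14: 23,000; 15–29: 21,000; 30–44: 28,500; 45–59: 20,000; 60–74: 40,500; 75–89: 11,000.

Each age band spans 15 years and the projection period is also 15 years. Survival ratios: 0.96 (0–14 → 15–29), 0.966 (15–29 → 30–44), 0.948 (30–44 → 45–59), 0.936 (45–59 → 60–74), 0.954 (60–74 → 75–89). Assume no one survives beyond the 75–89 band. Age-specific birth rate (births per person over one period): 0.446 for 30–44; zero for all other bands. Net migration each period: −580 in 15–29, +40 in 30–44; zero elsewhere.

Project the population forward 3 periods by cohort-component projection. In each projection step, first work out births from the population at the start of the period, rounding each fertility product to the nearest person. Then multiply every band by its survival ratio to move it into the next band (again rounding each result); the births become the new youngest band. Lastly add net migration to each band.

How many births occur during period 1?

Period 1.
Births: 28500 × 0.446 = 12711
15–29: 23000 × 0.96 = 22080
30–44: 21000 × 0.966 = 20286
45–59: 28500 × 0.948 = 27018
60–74: 20000 × 0.936 = 18720
75–89: 40500 × 0.954 = 38637
Net migration: 15–29 − 580 → 21500; 30–44 + 40 → 20326
End of period: [12711, 21500, 20326, 27018, 18720, 38637]

12711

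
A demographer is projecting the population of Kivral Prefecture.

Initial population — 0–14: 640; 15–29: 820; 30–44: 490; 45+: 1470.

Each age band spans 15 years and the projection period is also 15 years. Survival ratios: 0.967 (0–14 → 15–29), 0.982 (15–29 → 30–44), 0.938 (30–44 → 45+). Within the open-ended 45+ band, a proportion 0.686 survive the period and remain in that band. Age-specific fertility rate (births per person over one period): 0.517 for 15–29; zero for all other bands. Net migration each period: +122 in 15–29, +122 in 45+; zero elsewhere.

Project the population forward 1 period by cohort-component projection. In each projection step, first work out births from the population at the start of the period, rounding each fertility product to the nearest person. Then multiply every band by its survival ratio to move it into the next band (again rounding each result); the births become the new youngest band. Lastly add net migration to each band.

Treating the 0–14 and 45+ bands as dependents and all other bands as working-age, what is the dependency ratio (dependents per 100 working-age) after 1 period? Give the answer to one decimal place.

— Period 1 —
Births: 820 × 0.517 = 424
15–29: 640 × 0.967 = 619
30–44: 820 × 0.982 = 805
45+: 490 × 0.938 + 1470 × 0.686 = 460 + 1008 = 1468
Net migration: 15–29 + 122 → 741; 45+ + 122 → 1590
→ [424, 741, 805, 1590]
Dependents (band 0–14 + band 45+) = 424 + 1590 = 2014; working-age = 1546; ratio = 2014/1546 × 100 = 130.3

130.3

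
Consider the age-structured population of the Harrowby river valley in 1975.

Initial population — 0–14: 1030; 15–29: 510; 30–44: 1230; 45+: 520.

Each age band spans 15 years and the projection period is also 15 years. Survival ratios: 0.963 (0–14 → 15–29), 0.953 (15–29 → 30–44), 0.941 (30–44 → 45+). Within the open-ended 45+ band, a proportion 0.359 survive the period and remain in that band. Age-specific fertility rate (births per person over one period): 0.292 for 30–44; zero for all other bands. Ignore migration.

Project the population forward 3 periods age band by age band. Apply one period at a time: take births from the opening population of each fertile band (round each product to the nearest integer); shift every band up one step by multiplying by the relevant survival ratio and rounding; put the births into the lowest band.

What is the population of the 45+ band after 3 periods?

Let group 1 be 0–14 through group 4 = 45+.
[period 1]
Births: 1230 × 0.292 = 359
Group 2: 1030 × 0.963 = 992
Group 3: 510 × 0.953 = 486
Group 4: 1230 × 0.941 + 520 × 0.359 = 1157 + 187 = 1344
→ [359, 992, 486, 1344]
[period 2]
Births: 486 × 0.292 = 142
Group 2: 359 × 0.963 = 346
Group 3: 992 × 0.953 = 945
Group 4: 486 × 0.941 + 1344 × 0.359 = 457 + 482 = 939
→ [142, 346, 945, 939]
[period 3]
Births: 945 × 0.292 = 276
Group 2: 142 × 0.963 = 137
Group 3: 346 × 0.953 = 330
Group 4: 945 × 0.941 + 939 × 0.359 = 889 + 337 = 1226
→ [276, 137, 330, 1226]

1226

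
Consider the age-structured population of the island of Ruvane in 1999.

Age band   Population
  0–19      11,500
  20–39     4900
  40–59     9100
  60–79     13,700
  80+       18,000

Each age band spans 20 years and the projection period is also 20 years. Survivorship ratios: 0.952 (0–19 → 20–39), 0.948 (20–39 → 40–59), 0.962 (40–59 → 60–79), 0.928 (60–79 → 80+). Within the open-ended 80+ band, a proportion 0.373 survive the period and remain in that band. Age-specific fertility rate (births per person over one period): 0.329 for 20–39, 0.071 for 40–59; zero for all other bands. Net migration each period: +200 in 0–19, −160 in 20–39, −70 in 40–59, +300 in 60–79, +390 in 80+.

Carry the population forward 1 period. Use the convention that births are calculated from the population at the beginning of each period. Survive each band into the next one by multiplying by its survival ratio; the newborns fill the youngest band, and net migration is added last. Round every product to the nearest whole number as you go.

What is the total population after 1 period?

After projecting period 1:
Births: 4900 * 0.329 = 1612, 9100 * 0.071 = 646 ⇒ total 2258
20–39: 11500 * 0.952 = 10948
40–59: 4900 * 0.948 = 4645
60–79: 9100 * 0.962 = 8754
80+: 13700 * 0.928 + 18000 * 0.373 = 12714 + 6714 = 19428
Net migration: 0–19 + 200 → 2458; 20–39 − 160 → 10788; 40–59 − 70 → 4575; 60–79 + 300 → 9054; 80+ + 390 → 19818
→ [2458, 10788, 4575, 9054, 19818]
Total after period 1: 2458 + 10788 + 4575 + 9054 + 19818 = 46693

46693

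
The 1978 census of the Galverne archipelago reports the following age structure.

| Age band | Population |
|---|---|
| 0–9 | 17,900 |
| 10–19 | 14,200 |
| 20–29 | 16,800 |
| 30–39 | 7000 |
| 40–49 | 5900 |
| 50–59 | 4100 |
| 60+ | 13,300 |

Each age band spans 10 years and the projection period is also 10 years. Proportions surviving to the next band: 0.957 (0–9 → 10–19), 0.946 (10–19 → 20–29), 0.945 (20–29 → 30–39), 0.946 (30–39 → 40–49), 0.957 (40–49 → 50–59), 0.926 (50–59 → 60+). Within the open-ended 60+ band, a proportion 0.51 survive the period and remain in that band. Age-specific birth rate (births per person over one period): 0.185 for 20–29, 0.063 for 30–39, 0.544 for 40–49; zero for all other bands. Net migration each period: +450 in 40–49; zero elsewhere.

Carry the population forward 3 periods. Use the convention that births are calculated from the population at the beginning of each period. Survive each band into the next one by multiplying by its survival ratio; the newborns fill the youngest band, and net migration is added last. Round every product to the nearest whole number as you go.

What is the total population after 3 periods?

After projecting period 1:
Births: 16800 × 0.185 = 3108  |  7000 × 0.063 = 441  |  5900 × 0.544 = 3210 ⇒ total 6759
10–19: 17900 × 0.957 = 17130
20–29: 14200 × 0.946 = 13433
30–39: 16800 × 0.945 = 15876
40–49: 7000 × 0.946 = 6622
50–59: 5900 × 0.957 = 5646
60+: 4100 × 0.926 + 13300 × 0.51 = 3797 + 6783 = 10580
Net migration: 40–49 + 450 → 7072
Population now: 0–9=6759, 10–19=17130, 20–29=13433, 30–39=15876, 40–49=7072, 50–59=5646, 60+=10580
After projecting period 2:
Births: 13433 × 0.185 = 2485  |  15876 × 0.063 = 1000  |  7072 × 0.544 = 3847 ⇒ total 7332
10–19: 6759 × 0.957 = 6468
20–29: 17130 × 0.946 = 16205
30–39: 13433 × 0.945 = 12694
40–49: 15876 × 0.946 = 15019
50–59: 7072 × 0.957 = 6768
60+: 5646 × 0.926 + 10580 × 0.51 = 5228 + 5396 = 10624
Net migration: 40–49 + 450 → 15469
Population now: 0–9=7332, 10–19=6468, 20–29=16205, 30–39=12694, 40–49=15469, 50–59=6768, 60+=10624
After projecting period 3:
Births: 16205 × 0.185 = 2998  |  12694 × 0.063 = 800  |  15469 × 0.544 = 8415 ⇒ total 12213
10–19: 7332 × 0.957 = 7017
20–29: 6468 × 0.946 = 6119
30–39: 16205 × 0.945 = 15314
40–49: 12694 × 0.946 = 12009
50–59: 15469 × 0.957 = 14804
60+: 6768 × 0.926 + 10624 × 0.51 = 6267 + 5418 = 11685
Net migration: 40–49 + 450 → 12459
Population now: 0–9=12213, 10–19=7017, 20–29=6119, 30–39=15314, 40–49=12459, 50–59=14804, 60+=11685
Total after period 3: 12213 + 7017 + 6119 + 15314 + 12459 + 14804 + 11685 = 79611

79611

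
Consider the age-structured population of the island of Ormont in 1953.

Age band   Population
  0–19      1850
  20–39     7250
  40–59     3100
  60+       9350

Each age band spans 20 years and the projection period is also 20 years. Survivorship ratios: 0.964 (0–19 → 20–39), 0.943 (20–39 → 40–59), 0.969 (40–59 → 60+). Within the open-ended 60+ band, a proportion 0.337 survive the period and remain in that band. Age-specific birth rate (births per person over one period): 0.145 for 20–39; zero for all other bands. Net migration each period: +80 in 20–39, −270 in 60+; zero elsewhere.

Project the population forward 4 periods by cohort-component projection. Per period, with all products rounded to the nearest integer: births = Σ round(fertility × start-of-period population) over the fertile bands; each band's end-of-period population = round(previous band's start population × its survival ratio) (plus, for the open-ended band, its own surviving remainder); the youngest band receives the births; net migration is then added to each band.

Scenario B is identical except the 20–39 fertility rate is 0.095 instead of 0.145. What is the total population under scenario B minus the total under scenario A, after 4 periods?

After projecting period 1:
Births: 7250 × 0.145 = 1051
20–39: 1850 × 0.964 = 1783
40–59: 7250 × 0.943 = 6837
60+: 3100 × 0.969 + 9350 × 0.337 = 3004 + 3151 = 6155
Net migration: 20–39 + 80 → 1863; 60+ − 270 → 5885
End of period: [1051, 1863, 6837, 5885]
After projecting period 2:
Births: 1863 × 0.145 = 270
20–39: 1051 × 0.964 = 1013
40–59: 1863 × 0.943 = 1757
60+: 6837 × 0.969 + 5885 × 0.337 = 6625 + 1983 = 8608
Net migration: 20–39 + 80 → 1093; 60+ − 270 → 8338
End of period: [270, 1093, 1757, 8338]
After projecting period 3:
Births: 1093 × 0.145 = 158
20–39: 270 × 0.964 = 260
40–59: 1093 × 0.943 = 1031
60+: 1757 × 0.969 + 8338 × 0.337 = 1703 + 2810 = 4513
Net migration: 20–39 + 80 → 340; 60+ − 270 → 4243
End of period: [158, 340, 1031, 4243]
After projecting period 4:
Births: 340 × 0.145 = 49
20–39: 158 × 0.964 = 152
40–59: 340 × 0.943 = 321
60+: 1031 × 0.969 + 4243 × 0.337 = 999 + 1430 = 2429
Net migration: 20–39 + 80 → 232; 60+ − 270 → 2159
End of period: [49, 232, 321, 2159]
Scenario A total after 4 periods: 2761
Scenario B projection —
After projecting period 1:
Births: 7250 × 0.095 = 689
20–39: 1850 × 0.964 = 1783
40–59: 7250 × 0.943 = 6837
60+: 3100 × 0.969 + 9350 × 0.337 = 3004 + 3151 = 6155
Net migration: 20–39 + 80 → 1863; 60+ − 270 → 5885
End of period: [689, 1863, 6837, 5885]
After projecting period 2:
Births: 1863 × 0.095 = 177
20–39: 689 × 0.964 = 664
40–59: 1863 × 0.943 = 1757
60+: 6837 × 0.969 + 5885 × 0.337 = 6625 + 1983 = 8608
Net migration: 20–39 + 80 → 744; 60+ − 270 → 8338
End of period: [177, 744, 1757, 8338]
After projecting period 3:
Births: 744 × 0.095 = 71
20–39: 177 × 0.964 = 171
40–59: 744 × 0.943 = 702
60+: 1757 × 0.969 + 8338 × 0.337 = 1703 + 2810 = 4513
Net migration: 20–39 + 80 → 251; 60+ − 270 → 4243
End of period: [71, 251, 702, 4243]
After projecting period 4:
Births: 251 × 0.095 = 24
20–39: 71 × 0.964 = 68
40–59: 251 × 0.943 = 237
60+: 702 × 0.969 + 4243 × 0.337 = 680 + 1430 = 2110
Net migration: 20–39 + 80 → 148; 60+ − 270 → 1840
End of period: [24, 148, 237, 1840]
Scenario B total after 4 periods: 2249
Difference B − A = 2249 − 2761 = -512

-512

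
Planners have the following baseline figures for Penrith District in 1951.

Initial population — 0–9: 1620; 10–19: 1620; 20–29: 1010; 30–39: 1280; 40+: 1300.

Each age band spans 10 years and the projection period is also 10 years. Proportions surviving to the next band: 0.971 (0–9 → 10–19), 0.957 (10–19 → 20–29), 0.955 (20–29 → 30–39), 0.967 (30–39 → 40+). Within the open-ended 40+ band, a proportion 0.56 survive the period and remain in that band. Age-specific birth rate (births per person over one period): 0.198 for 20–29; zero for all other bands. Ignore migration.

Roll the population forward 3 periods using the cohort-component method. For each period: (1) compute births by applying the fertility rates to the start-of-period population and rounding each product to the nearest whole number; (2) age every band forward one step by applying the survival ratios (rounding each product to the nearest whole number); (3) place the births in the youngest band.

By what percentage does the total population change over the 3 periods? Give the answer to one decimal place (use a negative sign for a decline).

-29.9

After projecting period 1:
Births: 1010 × 0.198 = 200
10–19: 1620 × 0.971 = 1573
20–29: 1620 × 0.957 = 1550
30–39: 1010 × 0.955 = 965
40+: 1280 × 0.967 + 1300 × 0.56 = 1238 + 728 = 1966
End of period: [200, 1573, 1550, 965, 1966]
After projecting period 2:
Births: 1550 × 0.198 = 307
10–19: 200 × 0.971 = 194
20–29: 1573 × 0.957 = 1505
30–39: 1550 × 0.955 = 1480
40+: 965 × 0.967 + 1966 × 0.56 = 933 + 1101 = 2034
End of period: [307, 194, 1505, 1480, 2034]
After projecting period 3:
Births: 1505 × 0.198 = 298
10–19: 307 × 0.971 = 298
20–29: 194 × 0.957 = 186
30–39: 1505 × 0.955 = 1437
40+: 1480 × 0.967 + 2034 × 0.56 = 1431 + 1139 = 2570
End of period: [298, 298, 186, 1437, 2570]
Total: 6830 → 4789; change = -2041; percentage change = -29.9%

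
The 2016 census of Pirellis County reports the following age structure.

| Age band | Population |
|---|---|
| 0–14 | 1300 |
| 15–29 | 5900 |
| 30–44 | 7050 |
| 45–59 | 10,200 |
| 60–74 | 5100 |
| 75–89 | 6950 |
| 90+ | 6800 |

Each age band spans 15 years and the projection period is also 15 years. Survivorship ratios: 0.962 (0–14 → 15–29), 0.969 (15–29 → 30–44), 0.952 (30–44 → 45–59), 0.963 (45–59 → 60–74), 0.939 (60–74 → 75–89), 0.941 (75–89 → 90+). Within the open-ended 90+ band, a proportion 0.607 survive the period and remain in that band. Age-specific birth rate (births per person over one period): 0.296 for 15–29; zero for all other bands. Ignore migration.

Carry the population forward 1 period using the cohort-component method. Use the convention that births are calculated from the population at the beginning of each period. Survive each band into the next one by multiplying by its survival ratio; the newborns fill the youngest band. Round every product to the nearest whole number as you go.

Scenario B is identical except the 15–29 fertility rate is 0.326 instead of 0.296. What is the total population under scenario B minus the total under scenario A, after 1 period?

177

After projecting period 1:
Births: 5900 * 0.296 = 1746
15–29: 1300 * 0.962 = 1251
30–44: 5900 * 0.969 = 5717
45–59: 7050 * 0.952 = 6712
60–74: 10200 * 0.963 = 9823
75–89: 5100 * 0.939 = 4789
90+: 6950 * 0.941 + 6800 * 0.607 = 6540 + 4128 = 10668
→ [1746, 1251, 5717, 6712, 9823, 4789, 10668]
Scenario A total after 1 period: 40706
Scenario B projection —
After projecting period 1:
Births: 5900 * 0.326 = 1923
15–29: 1300 * 0.962 = 1251
30–44: 5900 * 0.969 = 5717
45–59: 7050 * 0.952 = 6712
60–74: 10200 * 0.963 = 9823
75–89: 5100 * 0.939 = 4789
90+: 6950 * 0.941 + 6800 * 0.607 = 6540 + 4128 = 10668
→ [1923, 1251, 5717, 6712, 9823, 4789, 10668]
Scenario B total after 1 period: 40883
Difference B − A = 40883 − 40706 = 177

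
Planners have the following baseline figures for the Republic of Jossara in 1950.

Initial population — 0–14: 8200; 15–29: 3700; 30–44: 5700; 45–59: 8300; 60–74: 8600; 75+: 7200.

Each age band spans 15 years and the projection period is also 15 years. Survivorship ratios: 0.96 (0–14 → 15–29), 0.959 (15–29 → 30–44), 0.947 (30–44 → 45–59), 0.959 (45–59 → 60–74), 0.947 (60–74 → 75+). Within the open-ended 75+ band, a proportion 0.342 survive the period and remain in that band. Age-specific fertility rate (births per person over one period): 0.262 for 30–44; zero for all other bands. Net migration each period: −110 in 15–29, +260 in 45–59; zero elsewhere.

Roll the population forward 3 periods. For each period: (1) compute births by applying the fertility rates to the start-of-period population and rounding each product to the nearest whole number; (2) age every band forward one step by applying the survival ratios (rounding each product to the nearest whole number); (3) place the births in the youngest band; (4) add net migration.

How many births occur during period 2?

930

[period 1]
Births: 5700 * 0.262 = 1493
15–29: 8200 * 0.96 = 7872
30–44: 3700 * 0.959 = 3548
45–59: 5700 * 0.947 = 5398
60–74: 8300 * 0.959 = 7960
75+: 8600 * 0.947 + 7200 * 0.342 = 8144 + 2462 = 10606
Net migration: 15–29 − 110 → 7762; 45–59 + 260 → 5658
End of period: [1493, 7762, 3548, 5658, 7960, 10606]
[period 2]
Births: 3548 * 0.262 = 930
15–29: 1493 * 0.96 = 1433
30–44: 7762 * 0.959 = 7444
45–59: 3548 * 0.947 = 3360
60–74: 5658 * 0.959 = 5426
75+: 7960 * 0.947 + 10606 * 0.342 = 7538 + 3627 = 11165
Net migration: 15–29 − 110 → 1323; 45–59 + 260 → 3620
End of period: [930, 1323, 7444, 3620, 5426, 11165]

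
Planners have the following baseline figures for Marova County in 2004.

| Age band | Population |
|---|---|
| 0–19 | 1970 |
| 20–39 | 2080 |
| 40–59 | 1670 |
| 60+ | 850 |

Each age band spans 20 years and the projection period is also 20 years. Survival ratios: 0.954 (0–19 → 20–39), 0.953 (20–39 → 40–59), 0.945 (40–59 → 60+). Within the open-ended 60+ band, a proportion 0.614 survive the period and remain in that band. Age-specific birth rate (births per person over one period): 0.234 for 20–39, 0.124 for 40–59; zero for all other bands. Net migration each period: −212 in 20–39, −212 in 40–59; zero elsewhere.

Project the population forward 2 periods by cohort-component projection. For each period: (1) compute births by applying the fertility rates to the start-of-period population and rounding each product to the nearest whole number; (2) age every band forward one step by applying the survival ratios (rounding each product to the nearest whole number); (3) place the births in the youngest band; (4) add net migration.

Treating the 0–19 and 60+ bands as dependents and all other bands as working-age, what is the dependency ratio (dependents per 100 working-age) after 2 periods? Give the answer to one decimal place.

Period 1.
Births: 2080 × 0.234 = 487 ; 1670 × 0.124 = 207 — total 694
20–39: 1970 × 0.954 = 1879
40–59: 2080 × 0.953 = 1982
60+: 1670 × 0.945 + 850 × 0.614 = 1578 + 522 = 2100
Net migration: 20–39 − 212 → 1667; 40–59 − 212 → 1770
Population now: 0–19=694, 20–39=1667, 40–59=1770, 60+=2100
Period 2.
Births: 1667 × 0.234 = 390 ; 1770 × 0.124 = 219 — total 609
20–39: 694 × 0.954 = 662
40–59: 1667 × 0.953 = 1589
60+: 1770 × 0.945 + 2100 × 0.614 = 1673 + 1289 = 2962
Net migration: 20–39 − 212 → 450; 40–59 − 212 → 1377
Population now: 0–19=609, 20–39=450, 40–59=1377, 60+=2962
Dependents (band 0–19 + band 60+) = 609 + 2962 = 3571; working-age = 1827; ratio = 3571/1827 × 100 = 195.5

195.5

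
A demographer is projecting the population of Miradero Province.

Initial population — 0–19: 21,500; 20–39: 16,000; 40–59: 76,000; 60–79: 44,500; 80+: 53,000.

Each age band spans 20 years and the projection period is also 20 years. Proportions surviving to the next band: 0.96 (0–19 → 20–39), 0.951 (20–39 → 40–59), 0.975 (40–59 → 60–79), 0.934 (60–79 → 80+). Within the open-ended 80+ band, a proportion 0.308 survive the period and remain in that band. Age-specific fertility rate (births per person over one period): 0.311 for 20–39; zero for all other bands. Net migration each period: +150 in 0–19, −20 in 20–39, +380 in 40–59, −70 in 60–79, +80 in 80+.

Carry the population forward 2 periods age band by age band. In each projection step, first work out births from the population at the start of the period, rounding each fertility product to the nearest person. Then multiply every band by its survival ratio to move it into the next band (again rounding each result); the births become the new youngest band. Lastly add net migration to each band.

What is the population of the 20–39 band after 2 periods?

4901

[period 1]
Births: 16000 * 0.311 = 4976
20–39: 21500 * 0.96 = 20640
40–59: 16000 * 0.951 = 15216
60–79: 76000 * 0.975 = 74100
80+: 44500 * 0.934 + 53000 * 0.308 = 41563 + 16324 = 57887
Net migration: 0–19 + 150 → 5126; 20–39 − 20 → 20620; 40–59 + 380 → 15596; 60–79 − 70 → 74030; 80+ + 80 → 57967
Giving 5126 / 20620 / 15596 / 74030 / 57967.
[period 2]
Births: 20620 * 0.311 = 6413
20–39: 5126 * 0.96 = 4921
40–59: 20620 * 0.951 = 19610
60–79: 15596 * 0.975 = 15206
80+: 74030 * 0.934 + 57967 * 0.308 = 69144 + 17854 = 86998
Net migration: 0–19 + 150 → 6563; 20–39 − 20 → 4901; 40–59 + 380 → 19990; 60–79 − 70 → 15136; 80+ + 80 → 87078
Giving 6563 / 4901 / 19990 / 15136 / 87078.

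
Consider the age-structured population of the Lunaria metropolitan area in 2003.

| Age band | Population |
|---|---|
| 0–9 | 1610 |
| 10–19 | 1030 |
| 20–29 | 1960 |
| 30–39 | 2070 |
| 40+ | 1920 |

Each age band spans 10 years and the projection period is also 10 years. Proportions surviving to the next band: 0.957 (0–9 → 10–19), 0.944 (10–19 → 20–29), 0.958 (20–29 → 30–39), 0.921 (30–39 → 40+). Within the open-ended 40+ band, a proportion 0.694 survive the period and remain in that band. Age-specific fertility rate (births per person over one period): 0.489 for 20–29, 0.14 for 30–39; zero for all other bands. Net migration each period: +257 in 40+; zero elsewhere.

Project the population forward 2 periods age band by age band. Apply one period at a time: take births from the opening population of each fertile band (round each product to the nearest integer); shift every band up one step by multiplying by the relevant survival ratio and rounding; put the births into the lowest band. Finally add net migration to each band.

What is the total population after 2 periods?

Period 1:
Births: 1960 × 0.489 = 958  |  2070 × 0.14 = 290 → total 1248
10–19: 1610 × 0.957 = 1541
20–29: 1030 × 0.944 = 972
30–39: 1960 × 0.958 = 1878
40+: 2070 × 0.921 + 1920 × 0.694 = 1906 + 1332 = 3238
Net migration: 40+ + 257 → 3495
Giving 1248 / 1541 / 972 / 1878 / 3495.
Period 2:
Births: 972 × 0.489 = 475  |  1878 × 0.14 = 263 → total 738
10–19: 1248 × 0.957 = 1194
20–29: 1541 × 0.944 = 1455
30–39: 972 × 0.958 = 931
40+: 1878 × 0.921 + 3495 × 0.694 = 1730 + 2426 = 4156
Net migration: 40+ + 257 → 4413
Giving 738 / 1194 / 1455 / 931 / 4413.
Total after period 2: 738 + 1194 + 1455 + 931 + 4413 = 8731

8731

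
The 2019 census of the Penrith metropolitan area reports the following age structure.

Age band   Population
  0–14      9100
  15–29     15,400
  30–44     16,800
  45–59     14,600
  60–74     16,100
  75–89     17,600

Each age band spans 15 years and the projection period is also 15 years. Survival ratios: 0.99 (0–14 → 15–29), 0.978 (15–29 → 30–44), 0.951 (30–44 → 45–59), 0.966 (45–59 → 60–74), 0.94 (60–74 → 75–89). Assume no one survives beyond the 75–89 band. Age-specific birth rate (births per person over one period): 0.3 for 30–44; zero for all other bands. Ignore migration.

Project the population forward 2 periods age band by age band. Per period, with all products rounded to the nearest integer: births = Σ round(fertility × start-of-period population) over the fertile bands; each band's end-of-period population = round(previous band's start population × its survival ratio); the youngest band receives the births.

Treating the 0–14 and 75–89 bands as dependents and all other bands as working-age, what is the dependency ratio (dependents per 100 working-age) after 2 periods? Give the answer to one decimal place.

Numbering the bands 1..6 from youngest to oldest:
[period 1]
Births: 16800 × 0.3 = 5040
Band 2: 9100 × 0.99 = 9009
Band 3: 15400 × 0.978 = 15061
Band 4: 16800 × 0.951 = 15977
Band 5: 14600 × 0.966 = 14104
Band 6: 16100 × 0.94 = 15134
Population now: 0–14=5040, 15–29=9009, 30–44=15061, 45–59=15977, 60–74=14104, 75–89=15134
[period 2]
Births: 15061 × 0.3 = 4518
Band 2: 5040 × 0.99 = 4990
Band 3: 9009 × 0.978 = 8811
Band 4: 15061 × 0.951 = 14323
Band 5: 15977 × 0.966 = 15434
Band 6: 14104 × 0.94 = 13258
Population now: 0–14=4518, 15–29=4990, 30–44=8811, 45–59=14323, 60–74=15434, 75–89=13258
Dependents (band 0–14 + band 75–89) = 4518 + 13258 = 17776; working-age = 43558; ratio = 17776/43558 × 100 = 40.8

40.8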